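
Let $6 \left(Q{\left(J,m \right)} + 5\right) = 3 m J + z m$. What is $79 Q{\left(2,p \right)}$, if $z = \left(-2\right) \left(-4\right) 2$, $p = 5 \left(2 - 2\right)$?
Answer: $-395$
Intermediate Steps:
$p = 0$ ($p = 5 \cdot 0 = 0$)
$z = 16$ ($z = 8 \cdot 2 = 16$)
$Q{\left(J,m \right)} = -5 + \frac{8 m}{3} + \frac{J m}{2}$ ($Q{\left(J,m \right)} = -5 + \frac{3 m J + 16 m}{6} = -5 + \frac{3 J m + 16 m}{6} = -5 + \frac{16 m + 3 J m}{6} = -5 + \left(\frac{8 m}{3} + \frac{J m}{2}\right) = -5 + \frac{8 m}{3} + \frac{J m}{2}$)
$79 Q{\left(2,p \right)} = 79 \left(-5 + \frac{8}{3} \cdot 0 + \frac{1}{2} \cdot 2 \cdot 0\right) = 79 \left(-5 + 0 + 0\right) = 79 \left(-5\right) = -395$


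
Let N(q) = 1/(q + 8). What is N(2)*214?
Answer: 107/5 ≈ 21.400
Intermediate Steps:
N(q) = 1/(8 + q)
N(2)*214 = 214/(8 + 2) = 214/10 = (1/10)*214 = 107/5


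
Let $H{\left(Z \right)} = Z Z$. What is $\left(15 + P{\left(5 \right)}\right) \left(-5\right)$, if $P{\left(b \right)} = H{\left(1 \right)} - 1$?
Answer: $-75$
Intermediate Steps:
$H{\left(Z \right)} = Z^{2}$
$P{\left(b \right)} = 0$ ($P{\left(b \right)} = 1^{2} - 1 = 1 - 1 = 0$)
$\left(15 + P{\left(5 \right)}\right) \left(-5\right) = \left(15 + 0\right) \left(-5\right) = 15 \left(-5\right) = -75$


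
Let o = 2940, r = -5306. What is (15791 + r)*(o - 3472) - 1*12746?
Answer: -5590766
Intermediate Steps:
(15791 + r)*(o - 3472) - 1*12746 = (15791 - 5306)*(2940 - 3472) - 1*12746 = 10485*(-532) - 12746 = -5578020 - 12746 = -5590766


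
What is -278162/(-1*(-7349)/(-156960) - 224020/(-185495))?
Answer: -3061916349120/12778441 ≈ -2.3962e+5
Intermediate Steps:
-278162/(-1*(-7349)/(-156960) - 224020/(-185495)) = -278162/(7349*(-1/156960) - 224020*(-1/185495)) = -278162/(-7349/156960 + 1948/1613) = -278162/293904143/253176480 = -278162*253176480/293904143 = -3061916349120/12778441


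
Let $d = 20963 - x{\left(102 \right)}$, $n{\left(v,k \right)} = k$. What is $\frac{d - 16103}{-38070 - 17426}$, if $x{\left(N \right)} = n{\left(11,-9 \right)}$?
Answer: $- \frac{4869}{55496} \approx -0.087736$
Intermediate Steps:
$x{\left(N \right)} = -9$
$d = 20972$ ($d = 20963 - -9 = 20963 + 9 = 20972$)
$\frac{d - 16103}{-38070 - 17426} = \frac{20972 - 16103}{-38070 - 17426} = \frac{4869}{-55496} = 4869 \left(- \frac{1}{55496}\right) = - \frac{4869}{55496}$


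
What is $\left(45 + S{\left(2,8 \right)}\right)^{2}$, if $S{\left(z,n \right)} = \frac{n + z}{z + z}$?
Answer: $\frac{9025}{4} \approx 2256.3$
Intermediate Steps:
$S{\left(z,n \right)} = \frac{n + z}{2 z}$
$\left(45 + S{\left(2,8 \right)}\right)^{2} = \left(45 + \frac{8 + 2}{2 \cdot 2}\right)^{2} = \left(45 + \frac{1}{2} \cdot \frac{1}{2} \cdot 10\right)^{2} = \left(45 + \frac{5}{2}\right)^{2} = \left(\frac{95}{2}\right)^{2} = \frac{9025}{4}$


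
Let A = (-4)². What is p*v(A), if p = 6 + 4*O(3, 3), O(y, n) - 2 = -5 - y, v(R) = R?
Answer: -288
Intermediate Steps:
A = 16
O(y, n) = -3 - y (O(y, n) = 2 + (-5 - y) = -3 - y)
p = -18 (p = 6 + 4*(-3 - 1*3) = 6 + 4*(-3 - 3) = 6 + 4*(-6) = 6 - 24 = -18)
p*v(A) = -18*16 = -288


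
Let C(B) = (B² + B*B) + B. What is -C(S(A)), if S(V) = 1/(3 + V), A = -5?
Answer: 0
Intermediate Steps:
C(B) = B + 2*B² (C(B) = (B² + B²) + B = 2*B² + B = B + 2*B²)
-C(S(A)) = -(1 + 2/(3 - 5))/(3 - 5) = -(1 + 2/(-2))/(-2) = -(-1)*(1 + 2*(-½))/2 = -(-1)*(1 - 1)/2 = -(-1)*0/2 = -1*0 = 0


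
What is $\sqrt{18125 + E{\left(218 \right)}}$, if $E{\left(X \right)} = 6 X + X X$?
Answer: $\sqrt{66957} \approx 258.76$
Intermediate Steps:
$E{\left(X \right)} = X^{2} + 6 X$ ($E{\left(X \right)} = 6 X + X^{2} = X^{2} + 6 X$)
$\sqrt{18125 + E{\left(218 \right)}} = \sqrt{18125 + 218 \left(6 + 218\right)} = \sqrt{18125 + 218 \cdot 224} = \sqrt{18125 + 48832} = \sqrt{66957}$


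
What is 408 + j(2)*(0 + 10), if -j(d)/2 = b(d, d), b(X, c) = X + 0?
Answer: 368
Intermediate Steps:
b(X, c) = X
j(d) = -2*d
408 + j(2)*(0 + 10) = 408 + (-2*2)*(0 + 10) = 408 - 4*10 = 408 - 40 = 368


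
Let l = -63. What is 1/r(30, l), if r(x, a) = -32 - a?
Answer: 1/31 ≈ 0.032258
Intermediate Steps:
1/r(30, l) = 1/(-32 - 1*(-63)) = 1/(-32 + 63) = 1/31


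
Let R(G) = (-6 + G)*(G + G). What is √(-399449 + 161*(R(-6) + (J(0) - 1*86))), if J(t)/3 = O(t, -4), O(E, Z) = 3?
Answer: I*√388662 ≈ 623.43*I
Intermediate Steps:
J(t) = 9 (J(t) = 3*3 = 9)
R(G) = 2*G*(-6 + G) (R(G) = (-6 + G)*(2*G) = 2*G*(-6 + G))
√(-399449 + 161*(R(-6) + (J(0) - 1*86))) = √(-399449 + 161*(2*(-6)*(-6 - 6) + (9 - 1*86))) = √(-399449 + 161*(2*(-6)*(-12) + (9 - 86))) = √(-399449 + 161*(144 - 77)) = √(-399449 + 161*67) = √(-399449 + 10787) = √(-388662) = I*√388662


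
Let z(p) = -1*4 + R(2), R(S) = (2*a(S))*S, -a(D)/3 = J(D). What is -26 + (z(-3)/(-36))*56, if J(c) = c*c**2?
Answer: 1166/9 ≈ 129.56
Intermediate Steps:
J(c) = c**3
a(D) = -3*D**3
R(S) = -6*S**4 (R(S) = (2*(-3*S**3))*S = (-6*S**3)*S = -6*S**4)
z(p) = -100 (z(p) = -1*4 - 6*2**4 = -4 - 6*16 = -4 - 96 = -100)
-26 + (z(-3)/(-36))*56 = -26 - 100/(-36)*56 = -26 - 100*(-1/36)*56 = -26 + (25/9)*56 = -26 + 1400/9 = 1166/9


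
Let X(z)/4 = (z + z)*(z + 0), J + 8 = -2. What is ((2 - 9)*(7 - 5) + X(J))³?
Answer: 485587656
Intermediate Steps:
J = -10 (J = -8 - 2 = -10)
X(z) = 8*z² (X(z) = 4*((z + z)*(z + 0)) = 4*((2*z)*z) = 4*(2*z²) = 8*z²)
((2 - 9)*(7 - 5) + X(J))³ = ((2 - 9)*(7 - 5) + 8*(-10)²)³ = (-7*2 + 8*100)³ = (-14 + 800)³ = 786³ = 485587656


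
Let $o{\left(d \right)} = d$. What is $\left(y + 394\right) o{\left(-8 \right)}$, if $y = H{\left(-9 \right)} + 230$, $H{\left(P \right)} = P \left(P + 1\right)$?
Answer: $-5568$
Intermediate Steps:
$H{\left(P \right)} = P \left(1 + P\right)$
$y = 302$ ($y = - 9 \left(1 - 9\right) + 230 = \left(-9\right) \left(-8\right) + 230 = 72 + 230 = 302$)
$\left(y + 394\right) o{\left(-8 \right)} = \left(302 + 394\right) \left(-8\right) = 696 \left(-8\right) = -5568$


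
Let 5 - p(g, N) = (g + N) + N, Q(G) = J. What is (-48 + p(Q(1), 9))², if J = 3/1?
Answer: 4096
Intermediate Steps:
J = 3 (J = 3*1 = 3)
Q(G) = 3
p(g, N) = 5 - g - 2*N (p(g, N) = 5 - ((g + N) + N) = 5 - ((N + g) + N) = 5 - (g + 2*N) = 5 + (-g - 2*N) = 5 - g - 2*N)
(-48 + p(Q(1), 9))² = (-48 + (5 - 1*3 - 2*9))² = (-48 + (5 - 3 - 18))² = (-48 - 16)² = (-64)² = 4096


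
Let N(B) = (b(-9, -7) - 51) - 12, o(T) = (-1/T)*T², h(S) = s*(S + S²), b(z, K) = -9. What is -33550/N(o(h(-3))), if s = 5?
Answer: 16775/36 ≈ 465.97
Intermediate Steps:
h(S) = 5*S + 5*S² (h(S) = 5*(S + S²) = 5*S + 5*S²)
o(T) = -T
N(B) = -72 (N(B) = (-9 - 51) - 12 = -60 - 12 = -72)
-33550/N(o(h(-3))) = -33550/(-72) = -33550*(-1/72) = 16775/36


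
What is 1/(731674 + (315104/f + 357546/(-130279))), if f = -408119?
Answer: 53169335201/38902433191106484 ≈ 1.3667e-6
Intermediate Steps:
1/(731674 + (315104/f + 357546/(-130279))) = 1/(731674 + (315104/(-408119) + 357546/(-130279))) = 1/(731674 + (315104*(-1/408119) + 357546*(-1/130279))) = 1/(731674 + (-315104/408119 - 357546/130279)) = 1/(731674 - 186972749990/53169335201) = 1/(38902433191106484/53169335201) = 53169335201/38902433191106484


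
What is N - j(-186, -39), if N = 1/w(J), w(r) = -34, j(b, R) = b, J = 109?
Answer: 6323/34 ≈ 185.97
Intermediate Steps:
N = -1/34 (N = 1/(-34) = -1/34 ≈ -0.029412)
N - j(-186, -39) = -1/34 - 1*(-186) = -1/34 + 186 = 6323/34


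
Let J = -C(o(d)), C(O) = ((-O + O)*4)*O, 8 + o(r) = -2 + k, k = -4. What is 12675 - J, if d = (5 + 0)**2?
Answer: 12675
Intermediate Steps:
d = 25 (d = 5**2 = 25)
o(r) = -14 (o(r) = -8 + (-2 - 4) = -8 - 6 = -14)
C(O) = 0 (C(O) = (0*4)*O = 0*O = 0)
J = 0 (J = -1*0 = 0)
12675 - J = 12675 - 1*0 = 12675 + 0 = 12675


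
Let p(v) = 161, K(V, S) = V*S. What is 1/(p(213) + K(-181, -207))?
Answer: 1/37628 ≈ 2.6576e-5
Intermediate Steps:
K(V, S) = S*V
1/(p(213) + K(-181, -207)) = 1/(161 - 207*(-181)) = 1/(161 + 37467) = 1/37628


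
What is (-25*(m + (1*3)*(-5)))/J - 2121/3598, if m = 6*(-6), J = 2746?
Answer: -44172/352861 ≈ -0.12518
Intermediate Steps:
m = -36
(-25*(m + (1*3)*(-5)))/J - 2121/3598 = -25*(-36 + (1*3)*(-5))/2746 - 2121/3598 = -25*(-36 + 3*(-5))*(1/2746) - 2121*1/3598 = -25*(-36 - 15)*(1/2746) - 303/514 = -25*(-51)*(1/2746) - 303/514 = 1275*(1/2746) - 303/514 = 1275/2746 - 303/514 = -44172/352861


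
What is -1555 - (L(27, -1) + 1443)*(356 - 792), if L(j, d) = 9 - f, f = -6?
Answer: 634133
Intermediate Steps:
L(j, d) = 15 (L(j, d) = 9 - 1*(-6) = 9 + 6 = 15)
-1555 - (L(27, -1) + 1443)*(356 - 792) = -1555 - (15 + 1443)*(356 - 792) = -1555 - 1458*(-436) = -1555 - 1*(-635688) = -1555 + 635688 = 634133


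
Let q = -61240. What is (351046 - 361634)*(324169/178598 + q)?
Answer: 57900569856194/89299 ≈ 6.4839e+8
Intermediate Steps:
(351046 - 361634)*(324169/178598 + q) = (351046 - 361634)*(324169/178598 - 61240) = -10588*(324169*(1/178598) - 61240) = -10588*(324169/178598 - 61240) = -10588*(-10937017351/178598) = 57900569856194/89299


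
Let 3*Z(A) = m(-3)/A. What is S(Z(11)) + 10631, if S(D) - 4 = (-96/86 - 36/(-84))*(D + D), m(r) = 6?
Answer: 35211657/3311 ≈ 10635.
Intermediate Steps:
Z(A) = 2/A (Z(A) = (6/A)/3 = 2/A)
S(D) = 4 - 414*D/301 (S(D) = 4 + (-96/86 - 36/(-84))*(D + D) = 4 + (-96*1/86 - 36*(-1/84))*(2*D) = 4 + (-48/43 + 3/7)*(2*D) = 4 - 414*D/301)
S(Z(11)) + 10631 = (4 - 828/(301*11)) + 10631 = (4 - 414/301*2/11) + 10631 = (4 - 828/3311) + 10631 = 12416/3311 + 10631 = 35211657/3311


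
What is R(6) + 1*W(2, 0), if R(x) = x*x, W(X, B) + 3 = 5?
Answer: 38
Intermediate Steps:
W(X, B) = 2 (W(X, B) = -3 + 5 = 2)
R(x) = x²
R(6) + 1*W(2, 0) = 6² + 1*2 = 36 + 2 = 38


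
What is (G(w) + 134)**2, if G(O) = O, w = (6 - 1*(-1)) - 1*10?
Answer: 17161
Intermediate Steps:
w = -3 (w = (6 + 1) - 10 = 7 - 10 = -3)
(G(w) + 134)**2 = (-3 + 134)**2 = 131**2 = 17161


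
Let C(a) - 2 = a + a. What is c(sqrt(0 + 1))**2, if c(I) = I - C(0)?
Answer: 1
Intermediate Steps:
C(a) = 2 + 2*a (C(a) = 2 + (a + a) = 2 + 2*a)
c(I) = -2 + I (c(I) = I - (2 + 2*0) = I - (2 + 0) = I - 1*2 = I - 2 = -2 + I)
c(sqrt(0 + 1))**2 = (-2 + sqrt(0 + 1))**2 = (-2 + sqrt(1))**2 = (-2 + 1)**2 = (-1)**2 = 1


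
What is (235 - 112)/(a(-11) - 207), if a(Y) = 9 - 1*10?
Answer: -123/208 ≈ -0.59135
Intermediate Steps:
a(Y) = -1 (a(Y) = 9 - 10 = -1)
(235 - 112)/(a(-11) - 207) = (235 - 112)/(-1 - 207) = 123/(-208) = 123*(-1/208) = -123/208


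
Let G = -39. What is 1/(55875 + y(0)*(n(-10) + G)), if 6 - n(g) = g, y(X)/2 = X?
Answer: 1/55875 ≈ 1.7897e-5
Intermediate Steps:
y(X) = 2*X
n(g) = 6 - g
1/(55875 + y(0)*(n(-10) + G)) = 1/(55875 + (2*0)*((6 - 1*(-10)) - 39)) = 1/(55875 + 0*((6 + 10) - 39)) = 1/(55875 + 0*(16 - 39)) = 1/(55875 + 0*(-23)) = 1/(55875 + 0) = 1/55875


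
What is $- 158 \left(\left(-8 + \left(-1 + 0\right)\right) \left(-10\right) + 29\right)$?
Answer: $-18802$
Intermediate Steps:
$- 158 \left(\left(-8 + \left(-1 + 0\right)\right) \left(-10\right) + 29\right) = - 158 \left(\left(-8 - 1\right) \left(-10\right) + 29\right) = - 158 \left(\left(-9\right) \left(-10\right) + 29\right) = - 158 \left(90 + 29\right) = \left(-158\right) 119 = -18802$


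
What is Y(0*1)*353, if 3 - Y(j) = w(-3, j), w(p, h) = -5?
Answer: 2824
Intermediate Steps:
Y(j) = 8 (Y(j) = 3 - 1*(-5) = 3 + 5 = 8)
Y(0*1)*353 = 8*353 = 2824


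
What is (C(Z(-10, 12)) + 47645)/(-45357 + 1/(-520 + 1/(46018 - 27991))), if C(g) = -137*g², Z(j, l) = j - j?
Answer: -89325217631/85035660990 ≈ -1.0504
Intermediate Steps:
Z(j, l) = 0
(C(Z(-10, 12)) + 47645)/(-45357 + 1/(-520 + 1/(46018 - 27991))) = (-137*0² + 47645)/(-45357 + 1/(-520 + 1/(46018 - 27991))) = (-137*0 + 47645)/(-45357 + 1/(-520 + 1/18027)) = (0 + 47645)/(-45357 + 1/(-520 + 1/18027)) = 47645/(-45357 + 1/(-9374039/18027)) = 47645/(-45357 - 18027/9374039) = 47645/(-425178304950/9374039) = 47645*(-9374039/425178304950) = -89325217631/85035660990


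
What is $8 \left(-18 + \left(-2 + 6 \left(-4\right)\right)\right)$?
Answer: $-352$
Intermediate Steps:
$8 \left(-18 + \left(-2 + 6 \left(-4\right)\right)\right) = 8 \left(-18 - 26\right) = 8 \left(-44\right) = -352$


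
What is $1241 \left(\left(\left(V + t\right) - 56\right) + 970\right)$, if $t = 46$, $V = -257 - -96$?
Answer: $991559$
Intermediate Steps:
$V = -161$ ($V = -257 + 96 = -161$)
$1241 \left(\left(\left(V + t\right) - 56\right) + 970\right) = 1241 \left(\left(\left(-161 + 46\right) - 56\right) + 970\right) = 1241 \left(\left(-115 - 56\right) + 970\right) = 1241 \left(-171 + 970\right) = 1241 \cdot 799 = 991559$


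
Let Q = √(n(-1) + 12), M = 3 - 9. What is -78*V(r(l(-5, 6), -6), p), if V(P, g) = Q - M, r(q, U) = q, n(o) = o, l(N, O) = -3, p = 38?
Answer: -468 - 78*√11 ≈ -726.70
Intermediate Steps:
M = -6
Q = √11 (Q = √(-1 + 12) = √11 ≈ 3.3166)
V(P, g) = 6 + √11 (V(P, g) = √11 - 1*(-6) = √11 + 6 = 6 + √11)
-78*V(r(l(-5, 6), -6), p) = -78*(6 + √11) = -468 - 78*√11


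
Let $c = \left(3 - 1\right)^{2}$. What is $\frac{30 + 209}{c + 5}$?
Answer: $\frac{239}{9} \approx 26.556$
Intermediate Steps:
$c = 4$ ($c = 2^{2} = 4$)
$\frac{30 + 209}{c + 5} = \frac{30 + 209}{4 + 5} = \frac{239}{9}$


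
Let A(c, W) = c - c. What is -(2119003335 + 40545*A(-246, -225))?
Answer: -2119003335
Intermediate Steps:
A(c, W) = 0
-(2119003335 + 40545*A(-246, -225)) = -40545/(1/(52263 + 0)) = -40545/(1/52263) = -40545/1/52263 = -40545*52263 = -2119003335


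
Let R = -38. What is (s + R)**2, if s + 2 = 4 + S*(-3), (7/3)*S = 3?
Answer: 77841/49 ≈ 1588.6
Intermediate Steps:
S = 9/7 (S = (3/7)*3 = 9/7 ≈ 1.2857)
s = -13/7 (s = -2 + (4 + (9/7)*(-3)) = -2 + (4 - 27/7) = -2 + 1/7 = -13/7 ≈ -1.8571)
(s + R)**2 = (-13/7 - 38)**2 = (-279/7)**2 = 77841/49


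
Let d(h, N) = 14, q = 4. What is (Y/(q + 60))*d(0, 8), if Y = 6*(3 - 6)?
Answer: -63/16 ≈ -3.9375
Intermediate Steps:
Y = -18 (Y = 6*(-3) = -18)
(Y/(q + 60))*d(0, 8) = (-18/(4 + 60))*14 = (-18/64)*14 = ((1/64)*(-18))*14 = -9/32*14 = -63/16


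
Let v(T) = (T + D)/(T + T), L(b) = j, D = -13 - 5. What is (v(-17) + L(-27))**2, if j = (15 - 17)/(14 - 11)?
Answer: 1369/10404 ≈ 0.13158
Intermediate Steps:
D = -18
j = -2/3 ≈ -0.66667
L(b) = -2/3
v(T) = (-18 + T)/(2*T) (v(T) = (T - 18)/(T + T) = (-18 + T)/((2*T)) = (-18 + T)*(1/(2*T)) = (-18 + T)/(2*T))
(v(-17) + L(-27))**2 = ((1/2)*(-18 - 17)/(-17) - 2/3)**2 = ((1/2)*(-1/17)*(-35) - 2/3)**2 = (35/34 - 2/3)**2 = (37/102)**2 = 1369/10404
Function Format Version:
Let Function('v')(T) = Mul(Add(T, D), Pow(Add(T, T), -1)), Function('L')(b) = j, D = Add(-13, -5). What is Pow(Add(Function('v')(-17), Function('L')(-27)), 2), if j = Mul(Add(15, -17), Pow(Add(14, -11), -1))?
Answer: Rational(1369, 10404) ≈ 0.13158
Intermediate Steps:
D = -18
j = Rational(-2, 3) (j = Mul(-2, Pow(3, -1)) = Mul(-2, Rational(1, 3)) = Rational(-2, 3) ≈ -0.66667)
Function('L')(b) = Rational(-2, 3)
Function('v')(T) = Mul(Rational(1, 2), Pow(T, -1), Add(-18, T)) (Function('v')(T) = Mul(Add(T, -18), Pow(Add(T, T), -1)) = Mul(Add(-18, T), Pow(Mul(2, T), -1)) = Mul(Add(-18, T), Mul(Rational(1, 2), Pow(T, -1))) = Mul(Rational(1, 2), Pow(T, -1), Add(-18, T)))
Pow(Add(Function('v')(-17), Function('L')(-27)), 2) = Pow(Add(Mul(Rational(1, 2), Pow(-17, -1), Add(-18, -17)), Rational(-2, 3)), 2) = Pow(Add(Mul(Rational(1, 2), Rational(-1, 17), -35), Rational(-2, 3)), 2) = Pow(Add(Rational(35, 34), Rational(-2, 3)), 2) = Pow(Rational(37, 102), 2) = Rational(1369, 10404)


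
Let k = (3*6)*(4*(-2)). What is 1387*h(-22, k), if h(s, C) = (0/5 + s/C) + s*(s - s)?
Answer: 15257/72 ≈ 211.90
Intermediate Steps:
k = -144 (k = 18*(-8) = -144)
h(s, C) = s/C (h(s, C) = (0*(⅕) + s/C) + s*0 = (0 + s/C) + 0 = s/C + 0 = s/C)
1387*h(-22, k) = 1387*(-22/(-144)) = 1387*(-22*(-1/144)) = 1387*(11/72) = 15257/72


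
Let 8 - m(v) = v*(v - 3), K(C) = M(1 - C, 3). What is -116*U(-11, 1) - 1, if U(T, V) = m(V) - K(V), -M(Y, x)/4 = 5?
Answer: -3481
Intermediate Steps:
M(Y, x) = -20 (M(Y, x) = -4*5 = -20)
K(C) = -20
m(v) = 8 - v*(-3 + v) (m(v) = 8 - v*(v - 3) = 8 - v*(-3 + v))
U(T, V) = 28 - V² + 3*V (U(T, V) = (8 - V² + 3*V) - 1*(-20) = (8 - V² + 3*V) + 20 = 28 - V² + 3*V)
-116*U(-11, 1) - 1 = -116*(28 - 1*1² + 3*1) - 1 = -116*(28 - 1*1 + 3) - 1 = -116*(28 - 1 + 3) - 1 = -116*30 - 1 = -3480 - 1 = -3481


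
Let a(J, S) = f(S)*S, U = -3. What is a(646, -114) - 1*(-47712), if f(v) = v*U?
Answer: 8724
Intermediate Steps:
f(v) = -3*v (f(v) = v*(-3) = -3*v)
a(J, S) = -3*S² (a(J, S) = (-3*S)*S = -3*S²)
a(646, -114) - 1*(-47712) = -3*(-114)² - 1*(-47712) = -3*12996 + 47712 = -38988 + 47712 = 8724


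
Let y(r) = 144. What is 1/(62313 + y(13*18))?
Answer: 1/62457 ≈ 1.6011e-5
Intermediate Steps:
1/(62313 + y(13*18)) = 1/(62313 + 144) = 1/62457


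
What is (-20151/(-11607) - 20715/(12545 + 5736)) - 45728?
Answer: -3234261707450/70729189 ≈ -45727.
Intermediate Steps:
(-20151/(-11607) - 20715/(12545 + 5736)) - 45728 = (-20151*(-1/11607) - 20715/18281) - 45728 = (6717/3869 - 20715*1/18281) - 45728 = (6717/3869 - 20715/18281) - 45728 = 42647142/70729189 - 45728 = -3234261707450/70729189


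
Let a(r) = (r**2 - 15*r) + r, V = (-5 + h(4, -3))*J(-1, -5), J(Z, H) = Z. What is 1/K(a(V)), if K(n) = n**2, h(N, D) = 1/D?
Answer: 81/173056 ≈ 0.00046806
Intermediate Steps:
V = 16/3 (V = (-5 + 1/(-3))*(-1) = (-5 - 1/3)*(-1) = -16/3*(-1) = 16/3 ≈ 5.3333)
a(r) = r**2 - 14*r
1/K(a(V)) = 1/((16*(-14 + 16/3)/3)**2) = 1/(((16/3)*(-26/3))**2) = 1/((-416/9)**2) = 1/(173056/81) = 81/173056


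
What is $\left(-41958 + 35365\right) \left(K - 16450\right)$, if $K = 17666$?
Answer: $-8017088$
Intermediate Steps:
$\left(-41958 + 35365\right) \left(K - 16450\right) = \left(-41958 + 35365\right) \left(17666 - 16450\right) = \left(-6593\right) 1216 = -8017088$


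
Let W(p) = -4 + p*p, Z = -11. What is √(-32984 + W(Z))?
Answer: I*√32867 ≈ 181.29*I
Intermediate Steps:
W(p) = -4 + p²
√(-32984 + W(Z)) = √(-32984 + (-4 + (-11)²)) = √(-32984 + (-4 + 121)) = √(-32984 + 117) = √(-32867) = I*√32867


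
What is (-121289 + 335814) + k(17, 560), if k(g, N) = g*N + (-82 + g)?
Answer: 223980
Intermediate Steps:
k(g, N) = -82 + g + N*g (k(g, N) = N*g + (-82 + g) = -82 + g + N*g)
(-121289 + 335814) + k(17, 560) = (-121289 + 335814) + (-82 + 17 + 560*17) = 214525 + (-82 + 17 + 9520) = 214525 + 9455 = 223980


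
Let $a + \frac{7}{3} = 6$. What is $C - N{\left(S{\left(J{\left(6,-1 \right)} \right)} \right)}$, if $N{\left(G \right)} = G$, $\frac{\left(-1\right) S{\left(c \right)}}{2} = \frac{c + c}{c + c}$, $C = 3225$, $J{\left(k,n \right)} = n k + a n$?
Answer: $3227$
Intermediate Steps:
$a = \frac{11}{3}$ ($a = - \frac{7}{3} + 6 = \frac{11}{3} \approx 3.6667$)
$J{\left(k,n \right)} = \frac{11 n}{3} + k n$ ($J{\left(k,n \right)} = n k + \frac{11 n}{3} = k n + \frac{11 n}{3} = \frac{11 n}{3} + k n$)
$S{\left(c \right)} = -2$ ($S{\left(c \right)} = - 2 \frac{c + c}{c + c} = - 2 \frac{2 c}{2 c} = - 2 \cdot 2 c \frac{1}{2 c} = \left(-2\right) 1 = -2$)
$C - N{\left(S{\left(J{\left(6,-1 \right)} \right)} \right)} = 3225 - -2 = 3225 + 2 = 3227$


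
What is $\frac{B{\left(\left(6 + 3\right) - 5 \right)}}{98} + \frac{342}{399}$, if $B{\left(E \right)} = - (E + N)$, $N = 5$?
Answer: $\frac{75}{98} \approx 0.76531$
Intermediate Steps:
$B{\left(E \right)} = -5 - E$ ($B{\left(E \right)} = - (E + 5) = - (5 + E) = -5 - E$)
$\frac{B{\left(\left(6 + 3\right) - 5 \right)}}{98} + \frac{342}{399} = \frac{-5 - \left(\left(6 + 3\right) - 5\right)}{98} + \frac{342}{399} = \left(-5 - \left(9 - 5\right)\right) \frac{1}{98} + 342 \cdot \frac{1}{399} = \left(-5 - 4\right) \frac{1}{98} + \frac{6}{7} = \left(-9\right) \frac{1}{98} + \frac{6}{7} = - \frac{9}{98} + \frac{6}{7} = \frac{75}{98}$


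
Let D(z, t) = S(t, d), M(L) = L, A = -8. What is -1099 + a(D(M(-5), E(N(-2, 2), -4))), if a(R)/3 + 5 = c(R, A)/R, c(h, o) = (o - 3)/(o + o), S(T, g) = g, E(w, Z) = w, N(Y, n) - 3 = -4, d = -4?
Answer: -71329/64 ≈ -1114.5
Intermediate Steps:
N(Y, n) = -1 (N(Y, n) = 3 - 4 = -1)
c(h, o) = (-3 + o)/(2*o) (c(h, o) = (-3 + o)/((2*o)) = (-3 + o)*(1/(2*o)) = (-3 + o)/(2*o))
D(z, t) = -4
a(R) = -15 + 33/(16*R) (a(R) = -15 + 3*(((½)*(-3 - 8)/(-8))/R) = -15 + 3*(((½)*(-⅛)*(-11))/R) = -15 + 3*(11/(16*R)) = -15 + 33/(16*R))
-1099 + a(D(M(-5), E(N(-2, 2), -4))) = -1099 + (-15 + (33/16)/(-4)) = -1099 + (-15 + (33/16)*(-¼)) = -1099 + (-15 - 33/64) = -1099 - 993/64 = -71329/64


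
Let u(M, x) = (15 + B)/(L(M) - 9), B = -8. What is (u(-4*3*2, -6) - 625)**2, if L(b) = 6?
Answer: 3541924/9 ≈ 3.9355e+5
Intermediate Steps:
u(M, x) = -7/3 (u(M, x) = (15 - 8)/(6 - 9) = 7/(-3) = 7*(-1/3) = -7/3)
(u(-4*3*2, -6) - 625)**2 = (-7/3 - 625)**2 = (-1882/3)**2 = 3541924/9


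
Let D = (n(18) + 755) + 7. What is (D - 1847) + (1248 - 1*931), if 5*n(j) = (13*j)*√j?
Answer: -768 + 702*√2/5 ≈ -569.44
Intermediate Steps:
n(j) = 13*j^(3/2)/5 (n(j) = ((13*j)*√j)/5 = (13*j^(3/2))/5 = 13*j^(3/2)/5)
D = 762 + 702*√2/5 (D = (13*18^(3/2)/5 + 755) + 7 = (13*(54*√2)/5 + 755) + 7 = (702*√2/5 + 755) + 7 = (755 + 702*√2/5) + 7 = 762 + 702*√2/5 ≈ 960.56)
(D - 1847) + (1248 - 1*931) = ((762 + 702*√2/5) - 1847) + (1248 - 1*931) = (-1085 + 702*√2/5) + (1248 - 931) = (-1085 + 702*√2/5) + 317 = -768 + 702*√2/5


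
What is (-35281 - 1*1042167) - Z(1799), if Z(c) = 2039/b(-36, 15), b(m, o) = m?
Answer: -38786089/36 ≈ -1.0774e+6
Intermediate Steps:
Z(c) = -2039/36 (Z(c) = 2039/(-36) = 2039*(-1/36) = -2039/36)
(-35281 - 1*1042167) - Z(1799) = (-35281 - 1*1042167) - 1*(-2039/36) = (-35281 - 1042167) + 2039/36 = -1077448 + 2039/36 = -38786089/36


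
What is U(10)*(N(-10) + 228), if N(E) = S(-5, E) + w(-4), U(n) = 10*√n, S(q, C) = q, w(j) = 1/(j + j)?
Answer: 8915*√10/4 ≈ 7047.9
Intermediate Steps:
w(j) = 1/(2*j)
N(E) = -41/8 (N(E) = -5 + (½)/(-4) = -5 + (½)*(-¼) = -5 - ⅛ = -41/8)
U(10)*(N(-10) + 228) = (10*√10)*(-41/8 + 228) = (10*√10)*(1783/8) = 8915*√10/4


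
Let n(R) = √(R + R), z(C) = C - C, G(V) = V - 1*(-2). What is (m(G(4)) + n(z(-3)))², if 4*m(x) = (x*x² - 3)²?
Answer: 2058346161/16 ≈ 1.2865e+8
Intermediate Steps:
G(V) = 2 + V (G(V) = V + 2 = 2 + V)
z(C) = 0
m(x) = (-3 + x³)²/4 (m(x) = (x*x² - 3)²/4 = (x³ - 3)²/4 = (-3 + x³)²/4)
n(R) = √2*√R (n(R) = √(2*R) = √2*√R)
(m(G(4)) + n(z(-3)))² = ((-3 + (2 + 4)³)²/4 + √2*√0)² = ((-3 + 6³)²/4 + √2*0)² = ((-3 + 216)²/4 + 0)² = ((¼)*213² + 0)² = ((¼)*45369 + 0)² = (45369/4 + 0)² = (45369/4)² = 2058346161/16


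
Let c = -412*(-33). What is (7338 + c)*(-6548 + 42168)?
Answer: 745669080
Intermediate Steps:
c = 13596
(7338 + c)*(-6548 + 42168) = (7338 + 13596)*(-6548 + 42168) = 20934*35620 = 745669080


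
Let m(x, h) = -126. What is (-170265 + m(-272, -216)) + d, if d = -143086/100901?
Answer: -17192765377/100901 ≈ -1.7039e+5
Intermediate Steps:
d = -143086/100901 (d = -143086*1/100901 = -143086/100901 ≈ -1.4181)
(-170265 + m(-272, -216)) + d = (-170265 - 126) - 143086/100901 = -170391 - 143086/100901 = -17192765377/100901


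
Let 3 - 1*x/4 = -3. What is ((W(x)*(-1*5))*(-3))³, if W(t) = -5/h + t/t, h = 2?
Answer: -91125/8 ≈ -11391.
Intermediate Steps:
x = 24 (x = 12 - 4*(-3) = 12 + 12 = 24)
W(t) = -3/2 (W(t) = -5/2 + t/t = -5*½ + 1 = -5/2 + 1 = -3/2)
((W(x)*(-1*5))*(-3))³ = (-(-3)*5/2*(-3))³ = (-3/2*(-5)*(-3))³ = ((15/2)*(-3))³ = (-45/2)³ = -91125/8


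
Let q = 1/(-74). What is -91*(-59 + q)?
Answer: 397397/74 ≈ 5370.2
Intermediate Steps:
q = -1/74 ≈ -0.013514
-91*(-59 + q) = -91*(-59 - 1/74) = -91*(-4367/74) = 397397/74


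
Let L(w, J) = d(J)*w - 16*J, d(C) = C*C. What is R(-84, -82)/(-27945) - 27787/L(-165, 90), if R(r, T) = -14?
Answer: 3534395/166172148 ≈ 0.021269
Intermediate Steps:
d(C) = C²
L(w, J) = -16*J + w*J² (L(w, J) = J²*w - 16*J = w*J² - 16*J = -16*J + w*J²)
R(-84, -82)/(-27945) - 27787/L(-165, 90) = -14/(-27945) - 27787*1/(90*(-16 + 90*(-165))) = -14*(-1/27945) - 27787*1/(90*(-16 - 14850)) = 14/27945 - 27787/(90*(-14866)) = 14/27945 - 27787/(-1337940) = 14/27945 - 27787*(-1/1337940) = 14/27945 + 27787/1337940 = 3534395/166172148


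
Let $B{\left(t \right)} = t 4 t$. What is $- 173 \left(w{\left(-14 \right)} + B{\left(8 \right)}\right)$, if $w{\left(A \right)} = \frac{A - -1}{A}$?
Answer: $- \frac{622281}{14} \approx -44449.0$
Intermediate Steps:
$w{\left(A \right)} = \frac{1 + A}{A}$ ($w{\left(A \right)} = \frac{A + 1}{A} = \frac{1 + A}{A}$)
$B{\left(t \right)} = 4 t^{2}$ ($B{\left(t \right)} = 4 t t = 4 t^{2}$)
$- 173 \left(w{\left(-14 \right)} + B{\left(8 \right)}\right) = - 173 \left(\frac{1 - 14}{-14} + 4 \cdot 8^{2}\right) = - 173 \left(\left(- \frac{1}{14}\right) \left(-13\right) + 4 \cdot 64\right) = - 173 \left(\frac{13}{14} + 256\right) = \left(-173\right) \frac{3597}{14} = - \frac{622281}{14}$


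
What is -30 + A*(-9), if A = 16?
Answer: -174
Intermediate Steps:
-30 + A*(-9) = -30 + 16*(-9) = -30 - 144 = -174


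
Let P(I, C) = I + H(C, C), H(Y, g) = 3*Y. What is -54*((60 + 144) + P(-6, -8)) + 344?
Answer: -9052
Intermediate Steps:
P(I, C) = I + 3*C
-54*((60 + 144) + P(-6, -8)) + 344 = -54*((60 + 144) + (-6 + 3*(-8))) + 344 = -54*(204 + (-6 - 24)) + 344 = -54*(204 - 30) + 344 = -54*174 + 344 = -9396 + 344 = -9052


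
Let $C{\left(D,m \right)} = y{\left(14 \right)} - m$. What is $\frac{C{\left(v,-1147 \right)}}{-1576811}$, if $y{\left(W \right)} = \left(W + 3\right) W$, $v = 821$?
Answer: $- \frac{1385}{1576811} \approx -0.00087836$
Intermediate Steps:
$y{\left(W \right)} = W \left(3 + W\right)$ ($y{\left(W \right)} = \left(3 + W\right) W = W \left(3 + W\right)$)
$C{\left(D,m \right)} = 238 - m$ ($C{\left(D,m \right)} = 14 \left(3 + 14\right) - m = 14 \cdot 17 - m = 238 - m$)
$\frac{C{\left(v,-1147 \right)}}{-1576811} = \frac{238 - -1147}{-1576811} = \left(238 + 1147\right) \left(- \frac{1}{1576811}\right) = 1385 \left(- \frac{1}{1576811}\right) = - \frac{1385}{1576811}$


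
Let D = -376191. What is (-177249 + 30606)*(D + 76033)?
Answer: 44016069594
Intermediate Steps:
(-177249 + 30606)*(D + 76033) = (-177249 + 30606)*(-376191 + 76033) = -146643*(-300158) = 44016069594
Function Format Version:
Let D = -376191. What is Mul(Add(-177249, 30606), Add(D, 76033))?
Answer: 44016069594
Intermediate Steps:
Mul(Add(-177249, 30606), Add(D, 76033)) = Mul(Add(-177249, 30606), Add(-376191, 76033)) = Mul(-146643, -300158) = 44016069594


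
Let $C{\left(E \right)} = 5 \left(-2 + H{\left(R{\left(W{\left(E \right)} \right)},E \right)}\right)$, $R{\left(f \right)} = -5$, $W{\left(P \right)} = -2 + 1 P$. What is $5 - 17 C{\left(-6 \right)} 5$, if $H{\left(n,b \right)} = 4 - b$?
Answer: $-17000$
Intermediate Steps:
$W{\left(P \right)} = -2 + P$
$C{\left(E \right)} = 10 - 5 E$ ($C{\left(E \right)} = 5 \left(-2 - \left(-4 + E\right)\right) = 5 \left(2 - E\right) = 10 - 5 E$)
$5 - 17 C{\left(-6 \right)} 5 = 5 - 17 \left(10 - -30\right) 5 = 5 - 17 \left(10 + 30\right) 5 = 5 \left(-17\right) 40 \cdot 5 = 5 \left(\left(-680\right) 5\right) = 5 \left(-3400\right) = -17000$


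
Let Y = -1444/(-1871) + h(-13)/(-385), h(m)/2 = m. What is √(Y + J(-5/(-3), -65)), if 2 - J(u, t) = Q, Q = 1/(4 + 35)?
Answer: √2220606462259185/28093065 ≈ 1.6774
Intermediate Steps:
h(m) = 2*m
Q = 1/39 ≈ 0.025641
J(u, t) = 77/39 (J(u, t) = 2 - 1*1/39 = 2 - 1/39 = 77/39)
Y = 604586/720335 (Y = -1444/(-1871) + (2*(-13))/(-385) = -1444*(-1/1871) - 26*(-1/385) = 1444/1871 + 26/385 = 604586/720335 ≈ 0.83931)
√(Y + J(-5/(-3), -65)) = √(604586/720335 + 77/39) = √(79044649/28093065) = √2220606462259185/28093065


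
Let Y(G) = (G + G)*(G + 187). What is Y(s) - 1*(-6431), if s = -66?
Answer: -9541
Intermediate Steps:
Y(G) = 2*G*(187 + G) (Y(G) = (2*G)*(187 + G) = 2*G*(187 + G))
Y(s) - 1*(-6431) = 2*(-66)*(187 - 66) - 1*(-6431) = 2*(-66)*121 + 6431 = -15972 + 6431 = -9541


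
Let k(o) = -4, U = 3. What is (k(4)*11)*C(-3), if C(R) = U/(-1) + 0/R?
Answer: 132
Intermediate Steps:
C(R) = -3 (C(R) = 3/(-1) + 0/R = 3*(-1) + 0 = -3 + 0 = -3)
(k(4)*11)*C(-3) = -4*11*(-3) = -44*(-3) = 132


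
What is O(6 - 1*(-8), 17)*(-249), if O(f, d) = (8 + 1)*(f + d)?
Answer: -69471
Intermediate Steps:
O(f, d) = 9*d + 9*f (O(f, d) = 9*(d + f) = 9*d + 9*f)
O(6 - 1*(-8), 17)*(-249) = (9*17 + 9*(6 - 1*(-8)))*(-249) = (153 + 9*(6 + 8))*(-249) = (153 + 9*14)*(-249) = (153 + 126)*(-249) = 279*(-249) = -69471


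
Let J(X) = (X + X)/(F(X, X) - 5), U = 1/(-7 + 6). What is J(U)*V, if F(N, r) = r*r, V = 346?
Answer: 173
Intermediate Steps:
F(N, r) = r²
U = -1 (U = 1/(-1) = -1)
J(X) = 2*X/(-5 + X²) (J(X) = (X + X)/(X² - 5) = (2*X)/(-5 + X²) = 2*X/(-5 + X²))
J(U)*V = (2*(-1)/(-5 + (-1)²))*346 = (2*(-1)/(-5 + 1))*346 = (2*(-1)/(-4))*346 = (2*(-1)*(-¼))*346 = (½)*346 = 173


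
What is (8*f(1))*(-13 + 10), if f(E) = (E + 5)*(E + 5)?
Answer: -864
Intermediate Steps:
f(E) = (5 + E)² (f(E) = (5 + E)*(5 + E) = (5 + E)²)
(8*f(1))*(-13 + 10) = (8*(5 + 1)²)*(-13 + 10) = (8*6²)*(-3) = (8*36)*(-3) = 288*(-3) = -864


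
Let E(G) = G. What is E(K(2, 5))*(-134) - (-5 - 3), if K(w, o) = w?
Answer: -260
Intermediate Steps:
E(K(2, 5))*(-134) - (-5 - 3) = 2*(-134) - (-5 - 3) = -268 - 1*(-8) = -268 + 8 = -260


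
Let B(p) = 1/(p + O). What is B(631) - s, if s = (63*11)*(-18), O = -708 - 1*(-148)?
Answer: 885655/71 ≈ 12474.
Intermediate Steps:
O = -560 (O = -708 + 148 = -560)
s = -12474 (s = 693*(-18) = -12474)
B(p) = 1/(-560 + p) (B(p) = 1/(p - 560) = 1/(-560 + p))
B(631) - s = 1/(-560 + 631) - 1*(-12474) = 1/71 + 12474 = 885655/71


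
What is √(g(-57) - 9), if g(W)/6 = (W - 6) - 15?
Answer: 3*I*√53 ≈ 21.84*I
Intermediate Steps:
g(W) = -126 + 6*W (g(W) = 6*((W - 6) - 15) = 6*((-6 + W) - 15) = 6*(-21 + W) = -126 + 6*W)
√(g(-57) - 9) = √((-126 + 6*(-57)) - 9) = √((-126 - 342) - 9) = √(-468 - 9) = √(-477) = 3*I*√53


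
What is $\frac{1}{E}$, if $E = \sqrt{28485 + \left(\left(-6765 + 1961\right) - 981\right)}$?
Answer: $\frac{\sqrt{227}}{2270} \approx 0.0066372$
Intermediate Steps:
$E = 10 \sqrt{227}$ ($E = \sqrt{28485 - 5785} = \sqrt{22700} = 10 \sqrt{227} \approx 150.67$)
$\frac{1}{E} = \frac{1}{10 \sqrt{227}} = \frac{\sqrt{227}}{2270}$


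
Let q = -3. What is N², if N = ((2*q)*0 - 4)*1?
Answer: 16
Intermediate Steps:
N = -4 (N = ((2*(-3))*0 - 4)*1 = (-6*0 - 4)*1 = (0 - 4)*1 = -4*1 = -4)
N² = (-4)² = 16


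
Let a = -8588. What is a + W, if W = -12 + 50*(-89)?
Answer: -13050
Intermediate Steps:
W = -4462 (W = -12 - 4450 = -4462)
a + W = -8588 - 4462 = -13050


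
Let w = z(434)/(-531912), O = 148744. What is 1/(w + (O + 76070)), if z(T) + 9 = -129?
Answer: 88652/19930210751 ≈ 4.4481e-6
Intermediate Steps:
z(T) = -138 (z(T) = -9 - 129 = -138)
w = 23/88652 (w = -138/(-531912) = -138*(-1/531912) = 23/88652 ≈ 0.00025944)
1/(w + (O + 76070)) = 1/(23/88652 + (148744 + 76070)) = 1/(23/88652 + 224814) = 1/(19930210751/88652) = 88652/19930210751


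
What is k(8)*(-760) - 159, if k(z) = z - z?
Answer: -159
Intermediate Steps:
k(z) = 0
k(8)*(-760) - 159 = 0*(-760) - 159 = 0 - 159 = -159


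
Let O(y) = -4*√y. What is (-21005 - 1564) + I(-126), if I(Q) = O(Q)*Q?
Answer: -22569 + 1512*I*√14 ≈ -22569.0 + 5657.4*I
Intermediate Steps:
I(Q) = -4*Q^(3/2) (I(Q) = (-4*√Q)*Q = -4*Q^(3/2))
(-21005 - 1564) + I(-126) = (-21005 - 1564) - (-1512)*I*√14 = -22569 - (-1512)*I*√14 = -22569 + 1512*I*√14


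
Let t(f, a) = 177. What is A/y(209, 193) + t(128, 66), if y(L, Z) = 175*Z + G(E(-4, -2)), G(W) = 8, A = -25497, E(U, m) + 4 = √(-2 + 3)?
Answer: 1984698/11261 ≈ 176.25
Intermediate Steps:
E(U, m) = -3 (E(U, m) = -4 + √(-2 + 3) = -4 + √1 = -4 + 1 = -3)
y(L, Z) = 8 + 175*Z (y(L, Z) = 175*Z + 8 = 8 + 175*Z)
A/y(209, 193) + t(128, 66) = -25497/(8 + 175*193) + 177 = -25497/(8 + 33775) + 177 = -25497/33783 + 177 = -25497*1/33783 + 177 = -8499/11261 + 177 = 1984698/11261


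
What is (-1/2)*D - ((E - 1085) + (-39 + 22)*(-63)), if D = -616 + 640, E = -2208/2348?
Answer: 1726/587 ≈ 2.9404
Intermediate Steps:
E = -552/587 (E = -2208*1/2348 = -552/587 ≈ -0.94037)
D = 24
(-1/2)*D - ((E - 1085) + (-39 + 22)*(-63)) = -1/2*24 - ((-552/587 - 1085) + (-39 + 22)*(-63)) = -1*½*24 - (-637447/587 - 17*(-63)) = -½*24 - (-637447/587 + 1071) = -12 - 1*(-8770/587) = -12 + 8770/587 = 1726/587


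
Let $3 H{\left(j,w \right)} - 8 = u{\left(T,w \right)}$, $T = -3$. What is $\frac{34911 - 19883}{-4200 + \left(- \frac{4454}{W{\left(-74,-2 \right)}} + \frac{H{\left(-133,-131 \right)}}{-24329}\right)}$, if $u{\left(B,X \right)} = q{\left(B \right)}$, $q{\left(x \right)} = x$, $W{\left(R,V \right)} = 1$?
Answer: $- \frac{1096848636}{631629503} \approx -1.7365$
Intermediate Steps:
$u{\left(B,X \right)} = B$
$H{\left(j,w \right)} = \frac{5}{3}$ ($H{\left(j,w \right)} = \frac{8}{3} + \frac{1}{3} \left(-3\right) = \frac{8}{3} - 1 = \frac{5}{3}$)
$\frac{34911 - 19883}{-4200 + \left(- \frac{4454}{W{\left(-74,-2 \right)}} + \frac{H{\left(-133,-131 \right)}}{-24329}\right)} = \frac{34911 - 19883}{-4200 + \left(- \frac{4454}{1} + \frac{5}{3 \left(-24329\right)}\right)} = \frac{15028}{-4200 + \left(\left(-4454\right) 1 + \frac{5}{3} \left(- \frac{1}{24329}\right)\right)} = \frac{15028}{-4200 - \frac{325084103}{72987}} = \frac{15028}{- \frac{631629503}{72987}} = 15028 \left(- \frac{72987}{631629503}\right) = - \frac{1096848636}{631629503}$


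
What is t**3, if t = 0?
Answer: 0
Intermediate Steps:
t**3 = 0**3 = 0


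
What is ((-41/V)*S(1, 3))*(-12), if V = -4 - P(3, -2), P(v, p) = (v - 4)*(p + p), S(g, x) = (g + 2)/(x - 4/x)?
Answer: -1107/10 ≈ -110.70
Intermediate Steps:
S(g, x) = (2 + g)/(x - 4/x)
P(v, p) = 2*p*(-4 + v) (P(v, p) = (-4 + v)*(2*p) = 2*p*(-4 + v))
V = -8 (V = -4 - 2*(-2)*(-4 + 3) = -4 - 2*(-2)*(-1) = -4 - 1*4 = -4 - 4 = -8)
((-41/V)*S(1, 3))*(-12) = ((-41/(-8))*(3*(2 + 1)/(-4 + 3**2)))*(-12) = ((-41*(-1/8))*(3*3/(-4 + 9)))*(-12) = (41*(3*3/5)/8)*(-12) = (41*(3*(1/5)*3)/8)*(-12) = ((41/8)*(9/5))*(-12) = (369/40)*(-12) = -1107/10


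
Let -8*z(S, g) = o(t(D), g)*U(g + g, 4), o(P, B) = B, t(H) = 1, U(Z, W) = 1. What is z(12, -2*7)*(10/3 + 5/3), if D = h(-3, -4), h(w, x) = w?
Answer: 35/4 ≈ 8.7500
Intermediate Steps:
D = -3
z(S, g) = -g/8
z(12, -2*7)*(10/3 + 5/3) = (-(-1)*7/4)*(10/3 + 5/3) = (-⅛*(-14))*(10*(⅓) + 5*(⅓)) = 7*(10/3 + 5/3)/4 = (7/4)*5 = 35/4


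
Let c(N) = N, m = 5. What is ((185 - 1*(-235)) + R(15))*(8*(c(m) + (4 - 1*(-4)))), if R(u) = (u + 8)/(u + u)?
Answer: 656396/15 ≈ 43760.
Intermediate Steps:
R(u) = (8 + u)/(2*u) (R(u) = (8 + u)/((2*u)) = (8 + u)*(1/(2*u)) = (8 + u)/(2*u))
((185 - 1*(-235)) + R(15))*(8*(c(m) + (4 - 1*(-4)))) = ((185 - 1*(-235)) + (1/2)*(8 + 15)/15)*(8*(5 + (4 - 1*(-4)))) = ((185 + 235) + (1/2)*(1/15)*23)*(8*(5 + (4 + 4))) = (420 + 23/30)*(8*(5 + 8)) = 12623*(8*13)/30 = (12623/30)*104 = 656396/15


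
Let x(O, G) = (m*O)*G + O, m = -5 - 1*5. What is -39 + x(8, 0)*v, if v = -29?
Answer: -271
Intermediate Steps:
m = -10 (m = -5 - 5 = -10)
x(O, G) = O - 10*G*O (x(O, G) = (-10*O)*G + O = -10*G*O + O = O - 10*G*O)
-39 + x(8, 0)*v = -39 + (8*(1 - 10*0))*(-29) = -39 + (8*(1 + 0))*(-29) = -39 + (8*1)*(-29) = -39 + 8*(-29) = -39 - 232 = -271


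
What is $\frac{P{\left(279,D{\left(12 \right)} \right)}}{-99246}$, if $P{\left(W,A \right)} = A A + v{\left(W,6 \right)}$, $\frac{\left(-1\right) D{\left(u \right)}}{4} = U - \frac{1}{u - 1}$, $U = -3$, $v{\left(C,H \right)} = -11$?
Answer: $- \frac{17165}{12008766} \approx -0.0014294$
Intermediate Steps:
$D{\left(u \right)} = 12 + \frac{4}{-1 + u}$ ($D{\left(u \right)} = - 4 \left(-3 - \frac{1}{u - 1}\right) = - 4 \left(-3 - \frac{1}{-1 + u}\right) = 12 + \frac{4}{-1 + u}$)
$P{\left(W,A \right)} = -11 + A^{2}$ ($P{\left(W,A \right)} = A A - 11 = A^{2} - 11 = -11 + A^{2}$)
$\frac{P{\left(279,D{\left(12 \right)} \right)}}{-99246} = \frac{-11 + \left(\frac{4 \left(-2 + 3 \cdot 12\right)}{-1 + 12}\right)^{2}}{-99246} = \left(-11 + \left(\frac{4 \left(-2 + 36\right)}{11}\right)^{2}\right) \left(- \frac{1}{99246}\right) = \left(-11 + \left(4 \cdot \frac{1}{11} \cdot 34\right)^{2}\right) \left(- \frac{1}{99246}\right) = \left(-11 + \left(\frac{136}{11}\right)^{2}\right) \left(- \frac{1}{99246}\right) = \left(-11 + \frac{18496}{121}\right) \left(- \frac{1}{99246}\right) = \frac{17165}{121} \left(- \frac{1}{99246}\right) = - \frac{17165}{12008766}$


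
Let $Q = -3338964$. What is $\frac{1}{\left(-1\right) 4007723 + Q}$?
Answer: $- \frac{1}{7346687} \approx -1.3612 \cdot 10^{-7}$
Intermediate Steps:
$\frac{1}{\left(-1\right) 4007723 + Q} = \frac{1}{\left(-1\right) 4007723 - 3338964} = \frac{1}{-4007723 - 3338964} = \frac{1}{-7346687} = - \frac{1}{7346687}$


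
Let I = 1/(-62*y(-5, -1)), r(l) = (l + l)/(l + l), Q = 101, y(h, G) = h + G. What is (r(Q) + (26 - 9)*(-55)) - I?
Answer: -347449/372 ≈ -934.00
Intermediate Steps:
y(h, G) = G + h
r(l) = 1 (r(l) = (2*l)/((2*l)) = (2*l)*(1/(2*l)) = 1)
I = 1/372 (I = 1/(-62*(-1 - 5)) = 1/(-62*(-6)) = 1/372 ≈ 0.0026882)
(r(Q) + (26 - 9)*(-55)) - I = (1 + (26 - 9)*(-55)) - 1*1/372 = (1 + 17*(-55)) - 1/372 = (1 - 935) - 1/372 = -934 - 1/372 = -347449/372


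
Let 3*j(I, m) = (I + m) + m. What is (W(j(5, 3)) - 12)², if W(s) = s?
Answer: 625/9 ≈ 69.444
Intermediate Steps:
j(I, m) = I/3 + 2*m/3 (j(I, m) = ((I + m) + m)/3 = (I + 2*m)/3 = I/3 + 2*m/3)
(W(j(5, 3)) - 12)² = (((⅓)*5 + (⅔)*3) - 12)² = ((5/3 + 2) - 12)² = (11/3 - 12)² = (-25/3)² = 625/9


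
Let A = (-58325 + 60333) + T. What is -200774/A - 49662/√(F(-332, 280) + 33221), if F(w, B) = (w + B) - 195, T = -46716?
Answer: 100387/22354 - 24831*√32974/16487 ≈ -269.00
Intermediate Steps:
F(w, B) = -195 + B + w (F(w, B) = (B + w) - 195 = -195 + B + w)
A = -44708 (A = (-58325 + 60333) - 46716 = 2008 - 46716 = -44708)
-200774/A - 49662/√(F(-332, 280) + 33221) = -200774/(-44708) - 49662/√((-195 + 280 - 332) + 33221) = -200774*(-1/44708) - 49662/√(-247 + 33221) = 100387/22354 - 49662*√32974/32974 = 100387/22354 - 24831*√32974/16487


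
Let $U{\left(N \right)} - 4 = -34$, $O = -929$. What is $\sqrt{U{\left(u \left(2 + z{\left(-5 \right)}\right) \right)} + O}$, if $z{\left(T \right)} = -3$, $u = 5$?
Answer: $i \sqrt{959} \approx 30.968 i$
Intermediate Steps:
$U{\left(N \right)} = -30$ ($U{\left(N \right)} = 4 - 34 = -30$)
$\sqrt{U{\left(u \left(2 + z{\left(-5 \right)}\right) \right)} + O} = \sqrt{-30 - 929} = \sqrt{-959} = i \sqrt{959}$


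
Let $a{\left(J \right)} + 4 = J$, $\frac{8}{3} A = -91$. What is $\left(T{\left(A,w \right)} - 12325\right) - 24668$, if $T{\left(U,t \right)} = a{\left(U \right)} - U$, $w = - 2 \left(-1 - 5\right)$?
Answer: $-36997$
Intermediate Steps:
$A = - \frac{273}{8}$ ($A = \frac{3}{8} \left(-91\right) = - \frac{273}{8} \approx -34.125$)
$a{\left(J \right)} = -4 + J$
$w = 12$ ($w = \left(-2\right) \left(-6\right) = 12$)
$T{\left(U,t \right)} = -4$ ($T{\left(U,t \right)} = \left(-4 + U\right) - U = -4$)
$\left(T{\left(A,w \right)} - 12325\right) - 24668 = \left(-4 - 12325\right) - 24668 = -12329 - 24668 = -36997$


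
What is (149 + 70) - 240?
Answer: -21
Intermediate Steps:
(149 + 70) - 240 = 219 - 240 = -21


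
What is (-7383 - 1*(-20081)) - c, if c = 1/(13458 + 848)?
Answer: 181657587/14306 ≈ 12698.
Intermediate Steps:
c = 1/14306 ≈ 6.9901e-5
(-7383 - 1*(-20081)) - c = (-7383 - 1*(-20081)) - 1*1/14306 = (-7383 + 20081) - 1/14306 = 12698 - 1/14306 = 181657587/14306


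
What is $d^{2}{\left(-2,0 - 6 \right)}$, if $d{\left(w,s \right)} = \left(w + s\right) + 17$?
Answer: $81$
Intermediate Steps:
$d{\left(w,s \right)} = 17 + s + w$ ($d{\left(w,s \right)} = \left(s + w\right) + 17 = 17 + s + w$)
$d^{2}{\left(-2,0 - 6 \right)} = \left(17 + \left(0 - 6\right) - 2\right)^{2} = \left(17 - 6 - 2\right)^{2} = 9^{2} = 81$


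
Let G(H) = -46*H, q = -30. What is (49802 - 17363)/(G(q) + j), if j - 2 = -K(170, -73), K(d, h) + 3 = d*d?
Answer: -32439/27515 ≈ -1.1790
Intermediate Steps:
K(d, h) = -3 + d² (K(d, h) = -3 + d*d = -3 + d²)
j = -28895 (j = 2 - (-3 + 170²) = 2 - (-3 + 28900) = 2 - 1*28897 = 2 - 28897 = -28895)
(49802 - 17363)/(G(q) + j) = (49802 - 17363)/(-46*(-30) - 28895) = 32439/(1380 - 28895) = 32439/(-27515) = 32439*(-1/27515) = -32439/27515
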